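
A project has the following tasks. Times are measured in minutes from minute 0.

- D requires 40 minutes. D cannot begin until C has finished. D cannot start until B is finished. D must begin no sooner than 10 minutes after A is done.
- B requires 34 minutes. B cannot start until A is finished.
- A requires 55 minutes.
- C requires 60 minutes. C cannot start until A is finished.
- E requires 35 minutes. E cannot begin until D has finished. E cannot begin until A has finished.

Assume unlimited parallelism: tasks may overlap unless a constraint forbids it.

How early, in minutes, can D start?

A has no prerequisites, so it starts at minute 0 and finishes at minute 55.
C waits on A (finishes minute 55), so it starts at minute 55 and finishes at 55 + 60 = minute 115.
After A (finishes minute 55), B can start at minute 55 and finishes at minute 89.
D waits on C (finishes minute 115); B (finishes minute 89); A (finishes minute 55, plus 10-minute gap → minute 65). The latest of these is minute 115, which is the earliest D can start.

115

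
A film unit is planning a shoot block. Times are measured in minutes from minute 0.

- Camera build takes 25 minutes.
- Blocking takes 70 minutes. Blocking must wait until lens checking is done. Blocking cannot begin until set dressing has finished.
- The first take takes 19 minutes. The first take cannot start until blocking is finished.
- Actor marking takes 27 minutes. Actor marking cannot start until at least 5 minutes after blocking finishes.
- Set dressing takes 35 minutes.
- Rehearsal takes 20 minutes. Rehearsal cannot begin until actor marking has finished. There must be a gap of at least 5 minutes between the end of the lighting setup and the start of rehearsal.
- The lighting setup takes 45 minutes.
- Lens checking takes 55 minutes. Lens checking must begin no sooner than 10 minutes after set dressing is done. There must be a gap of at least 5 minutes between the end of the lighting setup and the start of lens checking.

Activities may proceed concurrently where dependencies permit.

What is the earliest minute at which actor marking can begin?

180

Nothing blocks the lighting setup, so it runs from minute 0 to minute 45.
Set dressing can start immediately at minute 0; it finishes at minute 35.
For lens checking: set dressing (finishes minute 35, plus 10-minute gap → minute 45); the lighting setup (finishes minute 45, plus 5-minute gap → minute 50). Taking the maximum gives a start of minute 50, and it finishes at 50 + 55 = minute 105.
Blocking needs all of lens checking (finishes minute 105); set dressing (finishes minute 35). That puts its earliest start at minute 105; it finishes at 105 + 70 = minute 175.
Actor marking waits on blocking (finishes minute 175, plus 5-minute gap → minute 180), so the earliest it can start is minute 180.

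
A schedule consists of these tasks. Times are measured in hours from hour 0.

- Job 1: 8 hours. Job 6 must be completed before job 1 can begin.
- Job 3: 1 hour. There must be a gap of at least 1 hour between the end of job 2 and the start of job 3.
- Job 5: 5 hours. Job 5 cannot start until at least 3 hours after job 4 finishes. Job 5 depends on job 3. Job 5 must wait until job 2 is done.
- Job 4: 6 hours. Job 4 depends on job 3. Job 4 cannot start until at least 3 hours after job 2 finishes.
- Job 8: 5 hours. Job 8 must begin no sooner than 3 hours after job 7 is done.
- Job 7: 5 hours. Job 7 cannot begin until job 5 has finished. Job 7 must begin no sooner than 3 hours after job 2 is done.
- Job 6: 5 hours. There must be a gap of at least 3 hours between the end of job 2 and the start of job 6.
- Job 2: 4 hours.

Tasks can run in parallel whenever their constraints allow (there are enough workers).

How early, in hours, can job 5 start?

Nothing blocks job 2, so it runs from hour 0 to hour 4.
Job 3 cannot begin until job 2 (finishes hour 4, plus 1-hour gap → hour 5). It runs from hour 5 to 5 + 1 = hour 6.
For job 4: job 3 (finishes hour 6); job 2 (finishes hour 4, plus 3-hour gap → hour 7). Taking the maximum gives a start of hour 7, and it finishes at 7 + 6 = hour 13.
Job 5 waits on job 4 (finishes hour 13, plus 3-hour gap → hour 16); job 3 (finishes hour 6); job 2 (finishes hour 4). The latest of these is hour 16, which is the earliest job 5 can start.

16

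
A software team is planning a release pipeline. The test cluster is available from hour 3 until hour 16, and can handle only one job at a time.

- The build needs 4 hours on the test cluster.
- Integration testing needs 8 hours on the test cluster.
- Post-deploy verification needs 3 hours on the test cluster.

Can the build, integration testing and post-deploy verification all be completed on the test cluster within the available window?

No

The test cluster window is 16 − 3 = 13 hours.
Running back to back, the jobs need 4 + 8 + 3 = 15 hours on the test cluster.
Since 15 > 13, they cannot all fit.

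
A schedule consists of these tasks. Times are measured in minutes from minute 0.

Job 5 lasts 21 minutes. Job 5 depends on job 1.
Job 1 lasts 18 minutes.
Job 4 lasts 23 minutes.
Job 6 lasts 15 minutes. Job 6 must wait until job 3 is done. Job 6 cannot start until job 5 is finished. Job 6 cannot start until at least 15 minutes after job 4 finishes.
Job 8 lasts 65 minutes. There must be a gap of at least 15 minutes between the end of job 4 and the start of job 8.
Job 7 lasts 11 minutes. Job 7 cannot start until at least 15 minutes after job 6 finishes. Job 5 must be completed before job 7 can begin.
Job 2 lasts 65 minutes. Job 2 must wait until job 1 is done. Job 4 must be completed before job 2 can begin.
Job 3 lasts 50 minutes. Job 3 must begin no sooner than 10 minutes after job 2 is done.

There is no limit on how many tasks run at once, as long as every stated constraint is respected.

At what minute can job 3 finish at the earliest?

148

Job 4 has no prerequisites, so it starts at minute 0 and finishes at minute 23.
Job 1 can start immediately at minute 0; it finishes at minute 18.
Job 2 cannot start until job 1 (finishes minute 18); job 4 (finishes minute 23). The controlling bound is minute 23, so job 2 finishes at 23 + 65 = minute 88.
Job 3 cannot begin until job 2 (finishes minute 88, plus 10-minute gap → minute 98). It runs from minute 98 to 98 + 50 = minute 148.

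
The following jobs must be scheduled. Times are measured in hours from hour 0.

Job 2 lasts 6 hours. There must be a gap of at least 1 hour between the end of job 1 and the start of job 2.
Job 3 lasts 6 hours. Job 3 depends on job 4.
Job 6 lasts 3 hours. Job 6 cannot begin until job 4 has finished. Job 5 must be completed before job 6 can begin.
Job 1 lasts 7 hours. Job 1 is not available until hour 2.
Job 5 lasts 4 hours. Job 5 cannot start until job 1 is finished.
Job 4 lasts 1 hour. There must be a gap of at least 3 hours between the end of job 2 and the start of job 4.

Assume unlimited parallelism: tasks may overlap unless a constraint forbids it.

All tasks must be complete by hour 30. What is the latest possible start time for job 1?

Job 3 must finish by hour 30; it takes 6 hours, so it must start by 30 − 6 = hour 24.
To finish by hour 30, job 6 (duration 3) must start no later than hour 27.
Job 4 feeds job 3 (must start by hour 24); job 6 (must start by hour 27). Taking the minimum, job 4 must finish by hour 24 and start by 24 − 1 = hour 23.
Since job 4 (must start by hour 23, minus 3-hour gap → hour 20) depends on it, job 2 must finish by hour 20. Backing off its 6-hour duration gives a latest start of hour 14.
Since job 6 (must start by hour 27) depends on it, job 5 must finish by hour 27. Backing off its 4-hour duration gives a latest start of hour 23.
For job 1: job 2 (must start by hour 14, minus 1-hour gap → hour 13); job 5 (must start by hour 23). The most restrictive is hour 13; with a 7-hour duration, job 1 must start by hour 6.

6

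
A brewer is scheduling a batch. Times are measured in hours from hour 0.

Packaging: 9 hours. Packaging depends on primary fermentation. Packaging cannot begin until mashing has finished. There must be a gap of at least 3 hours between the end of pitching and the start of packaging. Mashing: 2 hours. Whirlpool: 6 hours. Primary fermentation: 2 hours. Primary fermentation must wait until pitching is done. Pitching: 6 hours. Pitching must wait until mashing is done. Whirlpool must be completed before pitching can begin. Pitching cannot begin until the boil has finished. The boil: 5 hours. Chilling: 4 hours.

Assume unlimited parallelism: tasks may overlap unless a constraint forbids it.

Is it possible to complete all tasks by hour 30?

Yes

Chilling can start immediately at hour 0; it finishes at hour 4.
Nothing blocks whirlpool, so it runs from hour 0 to hour 6.
Nothing blocks the boil, so it runs from hour 0 to hour 5.
Mashing can start immediately at hour 0; it finishes at hour 2.
For pitching: mashing (finishes hour 2); whirlpool (finishes hour 6); the boil (finishes hour 5). Taking the maximum gives a start of hour 6, and it finishes at 6 + 6 = hour 12.
Primary fermentation cannot begin until pitching (finishes hour 12). It runs from hour 12 to 12 + 2 = hour 14.
Packaging cannot start until primary fermentation (finishes hour 14); mashing (finishes hour 2); pitching (finishes hour 12, plus 3-hour gap → hour 15). The controlling bound is hour 15, so packaging finishes at 15 + 9 = hour 24.
Every task is finished by hour 24, which is no later than the deadline of 30, so the schedule is feasible.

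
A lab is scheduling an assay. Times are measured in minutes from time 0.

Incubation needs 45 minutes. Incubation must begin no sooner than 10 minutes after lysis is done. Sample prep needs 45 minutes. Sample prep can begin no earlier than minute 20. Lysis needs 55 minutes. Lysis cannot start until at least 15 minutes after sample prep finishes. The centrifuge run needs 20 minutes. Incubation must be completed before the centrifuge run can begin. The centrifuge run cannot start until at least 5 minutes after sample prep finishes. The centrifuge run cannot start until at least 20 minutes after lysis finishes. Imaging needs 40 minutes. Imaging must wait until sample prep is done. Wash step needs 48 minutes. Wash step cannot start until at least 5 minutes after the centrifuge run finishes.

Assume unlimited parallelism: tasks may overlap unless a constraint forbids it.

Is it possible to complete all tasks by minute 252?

After its own release at minute 20, sample prep can start at minute 20 and finishes at minute 65.
After sample prep (finishes minute 65), imaging can start at minute 65 and finishes at minute 105.
Lysis waits on sample prep (finishes minute 65, plus 15-minute gap → minute 80), so it starts at minute 80 and finishes at 80 + 55 = minute 135.
After lysis (finishes minute 135, plus 10-minute gap → minute 145), incubation can start at minute 145 and finishes at minute 190.
The centrifuge run cannot start until incubation (finishes minute 190); sample prep (finishes minute 65, plus 5-minute gap → minute 70); lysis (finishes minute 135, plus 20-minute gap → minute 155). The controlling bound is minute 190, so the centrifuge run finishes at 190 + 20 = minute 210.
After the centrifuge run (finishes minute 210, plus 5-minute gap → minute 215), wash step can start at minute 215 and finishes at minute 263.
The earliest everything can be done is minute 263, which is after the deadline of 252, so it is not possible.

No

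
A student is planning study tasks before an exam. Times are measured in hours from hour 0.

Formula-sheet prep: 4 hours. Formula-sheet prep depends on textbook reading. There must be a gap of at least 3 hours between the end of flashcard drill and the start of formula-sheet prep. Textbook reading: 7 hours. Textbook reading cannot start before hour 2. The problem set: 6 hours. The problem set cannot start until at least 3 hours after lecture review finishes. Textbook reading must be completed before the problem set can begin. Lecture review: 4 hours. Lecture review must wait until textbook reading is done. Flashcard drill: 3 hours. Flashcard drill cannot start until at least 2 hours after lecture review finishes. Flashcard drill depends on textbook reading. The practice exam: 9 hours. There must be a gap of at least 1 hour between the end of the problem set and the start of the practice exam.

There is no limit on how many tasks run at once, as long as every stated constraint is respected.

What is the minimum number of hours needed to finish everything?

32

Textbook reading cannot begin until its own release at hour 2. It runs from hour 2 to 2 + 7 = hour 9.
Lecture review waits on textbook reading (finishes hour 9), so it starts at hour 9 and finishes at 9 + 4 = hour 13.
Flashcard drill has to wait for lecture review (finishes hour 13, plus 2-hour gap → hour 15); textbook reading (finishes hour 9). The latest of these is hour 15, so flashcard drill runs hour 15 to 15 + 3 = hour 18.
Formula-sheet prep cannot start until textbook reading (finishes hour 9); flashcard drill (finishes hour 18, plus 3-hour gap → hour 21). The controlling bound is hour 21, so formula-sheet prep finishes at 21 + 4 = hour 25.
The problem set needs all of lecture review (finishes hour 13, plus 3-hour gap → hour 16); textbook reading (finishes hour 9). That puts its earliest start at hour 16; it finishes at 16 + 6 = hour 22.
The practice exam waits on the problem set (finishes hour 22, plus 1-hour gap → hour 23), so it starts at hour 23 and finishes at 23 + 9 = hour 32.
All tasks are finished once the last one completes. Finish times: Textbook reading at 9, Lecture review at 13, The problem set at 22, Flashcard drill at 18, The practice exam at 32, Formula-sheet prep at 25. The latest is hour 32.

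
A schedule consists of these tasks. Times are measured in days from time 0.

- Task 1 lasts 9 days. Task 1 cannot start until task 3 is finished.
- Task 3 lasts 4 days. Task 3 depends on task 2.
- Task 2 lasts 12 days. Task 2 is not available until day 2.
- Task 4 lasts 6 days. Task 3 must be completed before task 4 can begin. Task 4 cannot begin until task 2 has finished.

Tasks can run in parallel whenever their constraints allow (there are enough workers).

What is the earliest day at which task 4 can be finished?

24

After its own release at day 2, task 2 can start at day 2 and finishes at day 14.
Task 3 cannot begin until task 2 (finishes day 14). It runs from day 14 to 14 + 4 = day 18.
Task 4 cannot start until task 3 (finishes day 18); task 2 (finishes day 14). The controlling bound is day 18, so task 4 finishes at 18 + 6 = day 24.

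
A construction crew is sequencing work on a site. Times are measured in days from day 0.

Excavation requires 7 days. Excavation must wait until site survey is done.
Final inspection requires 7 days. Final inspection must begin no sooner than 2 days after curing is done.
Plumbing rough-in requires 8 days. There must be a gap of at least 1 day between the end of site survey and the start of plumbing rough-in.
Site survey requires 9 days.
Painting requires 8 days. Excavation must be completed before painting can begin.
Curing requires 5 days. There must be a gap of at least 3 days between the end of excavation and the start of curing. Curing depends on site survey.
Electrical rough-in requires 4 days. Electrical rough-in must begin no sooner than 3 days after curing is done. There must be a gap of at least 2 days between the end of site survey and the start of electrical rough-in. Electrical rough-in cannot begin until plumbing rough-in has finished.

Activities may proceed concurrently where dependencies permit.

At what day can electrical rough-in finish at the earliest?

Nothing blocks site survey, so it runs from day 0 to day 9.
Plumbing rough-in waits on site survey (finishes day 9, plus 1-day gap → day 10), so it starts at day 10 and finishes at 10 + 8 = day 18.
After site survey (finishes day 9), excavation can start at day 9 and finishes at day 16.
For curing: excavation (finishes day 16, plus 3-day gap → day 19); site survey (finishes day 9). Taking the maximum gives a start of day 19, and it finishes at 19 + 5 = day 24.
For electrical rough-in: curing (finishes day 24, plus 3-day gap → day 27); site survey (finishes day 9, plus 2-day gap → day 11); plumbing rough-in (finishes day 18). Taking the maximum gives a start of day 27, and it finishes at 27 + 4 = day 31.

31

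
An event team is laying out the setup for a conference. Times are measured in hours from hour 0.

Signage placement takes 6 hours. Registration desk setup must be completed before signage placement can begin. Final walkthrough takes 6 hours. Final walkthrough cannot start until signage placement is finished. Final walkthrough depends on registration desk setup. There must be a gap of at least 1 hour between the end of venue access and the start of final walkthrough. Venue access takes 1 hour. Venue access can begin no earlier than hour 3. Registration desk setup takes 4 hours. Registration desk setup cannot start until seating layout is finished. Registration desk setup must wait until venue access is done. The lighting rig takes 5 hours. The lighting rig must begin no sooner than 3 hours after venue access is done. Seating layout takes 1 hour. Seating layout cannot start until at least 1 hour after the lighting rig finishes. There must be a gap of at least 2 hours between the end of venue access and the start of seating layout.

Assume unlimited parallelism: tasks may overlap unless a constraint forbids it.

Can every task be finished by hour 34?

Yes

After its own release at hour 3, venue access can start at hour 3 and finishes at hour 4.
The lighting rig cannot begin until venue access (finishes hour 4, plus 3-hour gap → hour 7). It runs from hour 7 to 7 + 5 = hour 12.
Seating layout needs all of the lighting rig (finishes hour 12, plus 1-hour gap → hour 13); venue access (finishes hour 4, plus 2-hour gap → hour 6). That puts its earliest start at hour 13; it finishes at 13 + 1 = hour 14.
For registration desk setup: seating layout (finishes hour 14); venue access (finishes hour 4). Taking the maximum gives a start of hour 14, and it finishes at 14 + 4 = hour 18.
Signage placement cannot begin until registration desk setup (finishes hour 18). It runs from hour 18 to 18 + 6 = hour 24.
For final walkthrough: signage placement (finishes hour 24); registration desk setup (finishes hour 18); venue access (finishes hour 4, plus 1-hour gap → hour 5). Taking the maximum gives a start of hour 24, and it finishes at 24 + 6 = hour 30.
Every task is finished by hour 30, which is no later than the deadline of 34, so the schedule is feasible.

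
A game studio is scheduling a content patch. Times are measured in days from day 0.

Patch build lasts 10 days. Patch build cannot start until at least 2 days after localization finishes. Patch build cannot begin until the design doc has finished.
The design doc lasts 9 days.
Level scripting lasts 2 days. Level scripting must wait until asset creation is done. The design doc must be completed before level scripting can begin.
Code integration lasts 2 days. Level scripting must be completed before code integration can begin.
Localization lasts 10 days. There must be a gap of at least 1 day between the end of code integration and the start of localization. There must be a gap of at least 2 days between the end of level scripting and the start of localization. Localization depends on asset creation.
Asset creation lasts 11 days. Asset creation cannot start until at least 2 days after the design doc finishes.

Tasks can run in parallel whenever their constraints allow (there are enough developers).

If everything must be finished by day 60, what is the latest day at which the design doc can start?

11

Nothing follows patch build; the deadline of day 60 is its only limit. It must start by 60 − 10 = day 50.
Since patch build (must start by day 50, minus 2-day gap → day 48) depends on it, localization must finish by day 48. Backing off its 10-day duration gives a latest start of day 38.
Code integration must finish before localization (must start by day 38, minus 1-day gap → day 37). With a 2-day duration, code integration must start by 37 − 2 = day 35.
Level scripting has several dependents: code integration (must start by day 35); localization (must start by day 38, minus 2-day gap → day 36). The earliest of those limits is day 35, so level scripting must start by 35 − 2 = day 33.
Asset creation must finish in time for level scripting (must start by day 33); localization (must start by day 38). The tightest is day 33, so asset creation must start by 33 − 11 = day 22.
The design doc must finish in time for asset creation (must start by day 22, minus 2-day gap → day 20); level scripting (must start by day 33); patch build (must start by day 50). The tightest is day 20, so the design doc must start by 20 − 9 = day 11.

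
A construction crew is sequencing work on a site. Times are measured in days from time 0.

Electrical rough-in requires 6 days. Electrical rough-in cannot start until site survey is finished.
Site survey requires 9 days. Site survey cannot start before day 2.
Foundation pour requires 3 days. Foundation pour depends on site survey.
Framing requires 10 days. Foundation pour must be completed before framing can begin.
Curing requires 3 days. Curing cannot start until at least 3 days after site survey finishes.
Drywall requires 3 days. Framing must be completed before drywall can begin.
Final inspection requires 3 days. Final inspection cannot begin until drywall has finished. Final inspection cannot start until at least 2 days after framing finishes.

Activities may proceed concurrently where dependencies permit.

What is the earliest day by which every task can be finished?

After its own release at day 2, site survey can start at day 2 and finishes at day 11.
Electrical rough-in waits on site survey (finishes day 11), so it starts at day 11 and finishes at 11 + 6 = day 17.
Curing waits on site survey (finishes day 11, plus 3-day gap → day 14), so it starts at day 14 and finishes at 14 + 3 = day 17.
Foundation pour cannot begin until site survey (finishes day 11). It runs from day 11 to 11 + 3 = day 14.
Framing waits on foundation pour (finishes day 14), so it starts at day 14 and finishes at 14 + 10 = day 24.
Drywall waits on framing (finishes day 24), so it starts at day 24 and finishes at 24 + 3 = day 27.
Final inspection has to wait for drywall (finishes day 27); framing (finishes day 24, plus 2-day gap → day 26). The latest of these is day 27, so final inspection runs day 27 to 27 + 3 = day 30.
All tasks are finished once the last one completes. Finish times: Site survey at 11, Foundation pour at 14, Curing at 17, Framing at 24, Electrical rough-in at 17, Drywall at 27, Final inspection at 30. The latest is day 30.

30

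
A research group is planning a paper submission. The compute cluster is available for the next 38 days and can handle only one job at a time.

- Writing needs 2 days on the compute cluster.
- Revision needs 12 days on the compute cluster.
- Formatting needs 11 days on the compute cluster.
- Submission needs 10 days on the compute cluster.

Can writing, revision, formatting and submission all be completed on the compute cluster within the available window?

Yes

Running back to back, the jobs need 2 + 12 + 11 + 10 = 35 days on the compute cluster.
Since 35 ≤ 38, they fit within the window.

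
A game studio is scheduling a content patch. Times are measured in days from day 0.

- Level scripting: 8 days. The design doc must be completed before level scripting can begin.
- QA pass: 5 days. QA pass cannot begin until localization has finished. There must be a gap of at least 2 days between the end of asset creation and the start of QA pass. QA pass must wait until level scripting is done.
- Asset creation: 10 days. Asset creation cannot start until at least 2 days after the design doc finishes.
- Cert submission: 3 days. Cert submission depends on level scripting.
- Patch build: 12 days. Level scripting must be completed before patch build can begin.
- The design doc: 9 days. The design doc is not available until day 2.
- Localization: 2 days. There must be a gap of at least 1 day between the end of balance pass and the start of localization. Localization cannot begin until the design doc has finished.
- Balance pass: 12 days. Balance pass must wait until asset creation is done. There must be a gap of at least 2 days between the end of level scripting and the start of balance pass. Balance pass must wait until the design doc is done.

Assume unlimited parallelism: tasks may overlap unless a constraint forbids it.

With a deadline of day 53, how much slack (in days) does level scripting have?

The design doc cannot begin until its own release at day 2. It runs from day 2 to 2 + 9 = day 11.
Level scripting waits on the design doc (finishes day 11), so it starts at day 11 and finishes at 11 + 8 = day 19.

Working backward from the deadline:
To finish by day 53, QA pass (duration 5) must start no later than day 48.
Localization feeds into QA pass (must start by day 48); so localization must finish by day 48 and therefore start by day 46.
Balance pass must finish before localization (must start by day 46, minus 1-day gap → day 45). With a 12-day duration, balance pass must start by 45 − 12 = day 33.
Nothing follows cert submission; the deadline of day 53 is its only limit. It must start by 53 − 3 = day 50.
Patch build must finish by day 53; it takes 12 days, so it must start by 53 − 12 = day 41.
Level scripting must finish in time for balance pass (must start by day 33, minus 2-day gap → day 31); QA pass (must start by day 48); cert submission (must start by day 50); patch build (must start by day 41). The tightest is day 31, so level scripting must start by 31 − 8 = day 23.
So level scripting can start as early as day 11 and as late as day 23, giving 23 − 11 = 12 days of slack.

12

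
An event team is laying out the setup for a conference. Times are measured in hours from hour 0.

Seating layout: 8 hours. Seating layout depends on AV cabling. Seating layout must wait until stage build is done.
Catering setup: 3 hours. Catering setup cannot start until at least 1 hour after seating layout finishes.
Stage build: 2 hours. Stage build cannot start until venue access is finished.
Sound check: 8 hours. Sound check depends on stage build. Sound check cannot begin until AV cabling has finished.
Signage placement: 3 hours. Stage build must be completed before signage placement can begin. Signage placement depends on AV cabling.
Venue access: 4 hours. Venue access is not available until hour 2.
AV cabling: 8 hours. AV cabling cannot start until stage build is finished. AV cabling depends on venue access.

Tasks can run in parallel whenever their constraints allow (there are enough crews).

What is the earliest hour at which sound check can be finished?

24

Venue access cannot begin until its own release at hour 2. It runs from hour 2 to 2 + 4 = hour 6.
After venue access (finishes hour 6), stage build can start at hour 6 and finishes at hour 8.
AV cabling needs all of stage build (finishes hour 8); venue access (finishes hour 6). That puts its earliest start at hour 8; it finishes at 8 + 8 = hour 16.
Sound check has to wait for stage build (finishes hour 8); AV cabling (finishes hour 16). The latest of these is hour 16, so sound check runs hour 16 to 16 + 8 = hour 24.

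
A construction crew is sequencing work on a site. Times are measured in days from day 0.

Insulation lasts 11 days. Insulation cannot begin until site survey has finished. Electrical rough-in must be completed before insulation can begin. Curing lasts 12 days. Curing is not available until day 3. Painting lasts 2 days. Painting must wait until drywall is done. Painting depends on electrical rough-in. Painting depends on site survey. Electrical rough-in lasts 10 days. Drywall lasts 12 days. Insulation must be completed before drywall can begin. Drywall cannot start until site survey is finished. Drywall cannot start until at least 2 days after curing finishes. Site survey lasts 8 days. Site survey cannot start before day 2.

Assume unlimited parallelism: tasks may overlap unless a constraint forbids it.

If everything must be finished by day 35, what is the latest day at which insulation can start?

Painting has no dependents, so it just needs to finish by day 35. Starting by 35 − 2 = day 33 achieves that.
Drywall has to be done before painting (must start by day 33). That means finishing by day 33, i.e. starting by 33 − 12 = day 21.
Insulation feeds into drywall (must start by day 21); so insulation must finish by day 21 and therefore start by day 10.

10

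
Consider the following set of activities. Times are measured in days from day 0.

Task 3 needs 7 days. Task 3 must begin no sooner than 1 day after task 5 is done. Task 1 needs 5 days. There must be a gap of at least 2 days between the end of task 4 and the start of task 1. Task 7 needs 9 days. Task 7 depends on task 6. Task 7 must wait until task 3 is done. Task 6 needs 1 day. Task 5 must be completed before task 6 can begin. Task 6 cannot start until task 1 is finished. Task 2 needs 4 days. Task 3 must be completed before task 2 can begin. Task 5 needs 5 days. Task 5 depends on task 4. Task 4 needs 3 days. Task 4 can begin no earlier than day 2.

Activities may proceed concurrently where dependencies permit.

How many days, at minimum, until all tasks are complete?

Task 4 waits on its own release at day 2, so it starts at day 2 and finishes at 2 + 3 = day 5.
After task 4 (finishes day 5), task 5 can start at day 5 and finishes at day 10.
Task 3 cannot begin until task 5 (finishes day 10, plus 1-day gap → day 11). It runs from day 11 to 11 + 7 = day 18.
Task 2 cannot begin until task 3 (finishes day 18). It runs from day 18 to 18 + 4 = day 22.
After task 4 (finishes day 5, plus 2-day gap → day 7), task 1 can start at day 7 and finishes at day 12.
Task 6 needs all of task 5 (finishes day 10); task 1 (finishes day 12). That puts its earliest start at day 12; it finishes at 12 + 1 = day 13.
Task 7 needs all of task 6 (finishes day 13); task 3 (finishes day 18). That puts its earliest start at day 18; it finishes at 18 + 9 = day 27.
All tasks are finished once the last one completes. Finish times: Task 1 at 12, Task 2 at 22, Task 3 at 18, Task 4 at 5, Task 5 at 10, Task 6 at 13, Task 7 at 27. The latest is day 27.

27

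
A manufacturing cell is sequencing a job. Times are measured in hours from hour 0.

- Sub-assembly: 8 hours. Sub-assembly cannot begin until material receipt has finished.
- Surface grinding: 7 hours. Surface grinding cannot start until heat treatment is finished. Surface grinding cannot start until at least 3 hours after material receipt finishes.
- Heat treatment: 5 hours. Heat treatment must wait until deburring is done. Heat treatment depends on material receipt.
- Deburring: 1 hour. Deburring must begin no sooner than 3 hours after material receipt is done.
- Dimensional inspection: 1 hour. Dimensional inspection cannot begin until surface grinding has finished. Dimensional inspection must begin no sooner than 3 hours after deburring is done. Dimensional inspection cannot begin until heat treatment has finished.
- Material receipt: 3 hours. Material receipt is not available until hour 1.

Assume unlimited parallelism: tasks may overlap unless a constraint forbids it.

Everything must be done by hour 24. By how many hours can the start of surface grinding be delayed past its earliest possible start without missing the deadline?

3

Material receipt waits on its own release at hour 1, so it starts at hour 1 and finishes at 1 + 3 = hour 4.
Deburring cannot begin until material receipt (finishes hour 4, plus 3-hour gap → hour 7). It runs from hour 7 to 7 + 1 = hour 8.
Heat treatment needs all of deburring (finishes hour 8); material receipt (finishes hour 4). That puts its earliest start at hour 8; it finishes at 8 + 5 = hour 13.
Surface grinding has to wait for heat treatment (finishes hour 13); material receipt (finishes hour 4, plus 3-hour gap → hour 7). The latest of these is hour 13, so surface grinding runs hour 13 to 13 + 7 = hour 20.

Working backward from the deadline:
To finish by hour 24, dimensional inspection (duration 1) must start no later than hour 23.
Surface grinding feeds into dimensional inspection (must start by hour 23); so surface grinding must finish by hour 23 and therefore start by hour 16.
So surface grinding can start as early as hour 13 and as late as hour 16, giving 16 − 13 = 3 hours of slack.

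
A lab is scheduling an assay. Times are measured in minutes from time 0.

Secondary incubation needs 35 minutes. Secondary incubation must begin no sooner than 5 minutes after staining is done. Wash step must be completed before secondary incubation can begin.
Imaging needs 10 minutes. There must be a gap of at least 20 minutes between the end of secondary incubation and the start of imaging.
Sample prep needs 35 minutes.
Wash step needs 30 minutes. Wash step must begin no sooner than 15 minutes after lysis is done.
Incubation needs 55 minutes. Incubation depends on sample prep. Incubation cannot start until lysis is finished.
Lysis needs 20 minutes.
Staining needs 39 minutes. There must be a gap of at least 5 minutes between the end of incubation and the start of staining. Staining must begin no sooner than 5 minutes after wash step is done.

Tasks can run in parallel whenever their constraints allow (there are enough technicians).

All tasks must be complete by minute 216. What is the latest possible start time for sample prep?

12

Imaging must finish by minute 216; it takes 10 minutes, so it must start by 216 − 10 = minute 206.
Since imaging (must start by minute 206, minus 20-minute gap → minute 186) depends on it, secondary incubation must finish by minute 186. Backing off its 35-minute duration gives a latest start of minute 151.
Staining feeds into secondary incubation (must start by minute 151, minus 5-minute gap → minute 146); so staining must finish by minute 146 and therefore start by minute 107.
Incubation feeds into staining (must start by minute 107, minus 5-minute gap → minute 102); so incubation must finish by minute 102 and therefore start by minute 47.
Sample prep has to be done before incubation (must start by minute 47). That means finishing by minute 47, i.e. starting by 47 − 35 = minute 12.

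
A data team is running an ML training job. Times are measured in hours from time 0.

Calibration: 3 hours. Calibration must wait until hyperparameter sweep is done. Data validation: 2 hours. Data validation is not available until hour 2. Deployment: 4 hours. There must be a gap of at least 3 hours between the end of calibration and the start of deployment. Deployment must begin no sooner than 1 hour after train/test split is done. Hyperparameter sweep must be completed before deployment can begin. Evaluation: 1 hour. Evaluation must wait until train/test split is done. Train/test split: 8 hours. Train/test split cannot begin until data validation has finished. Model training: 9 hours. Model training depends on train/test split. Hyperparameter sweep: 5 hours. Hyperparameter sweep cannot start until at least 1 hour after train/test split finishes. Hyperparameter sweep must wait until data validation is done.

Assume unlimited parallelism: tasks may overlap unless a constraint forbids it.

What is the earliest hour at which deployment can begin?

Data validation waits on its own release at hour 2, so it starts at hour 2 and finishes at 2 + 2 = hour 4.
Train/test split waits on data validation (finishes hour 4), so it starts at hour 4 and finishes at 4 + 8 = hour 12.
Hyperparameter sweep needs all of train/test split (finishes hour 12, plus 1-hour gap → hour 13); data validation (finishes hour 4). That puts its earliest start at hour 13; it finishes at 13 + 5 = hour 18.
Calibration cannot begin until hyperparameter sweep (finishes hour 18). It runs from hour 18 to 18 + 3 = hour 21.
Deployment waits on calibration (finishes hour 21, plus 3-hour gap → hour 24); train/test split (finishes hour 12, plus 1-hour gap → hour 13); hyperparameter sweep (finishes hour 18). The latest of these is hour 24, which is the earliest deployment can start.

24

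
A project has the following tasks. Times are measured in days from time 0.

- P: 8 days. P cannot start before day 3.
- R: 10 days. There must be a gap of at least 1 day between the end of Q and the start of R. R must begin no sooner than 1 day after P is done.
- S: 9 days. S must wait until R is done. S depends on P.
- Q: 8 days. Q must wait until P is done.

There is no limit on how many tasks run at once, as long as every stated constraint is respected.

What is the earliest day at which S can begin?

30

After its own release at day 3, P can start at day 3 and finishes at day 11.
Q cannot begin until P (finishes day 11). It runs from day 11 to 11 + 8 = day 19.
R has to wait for Q (finishes day 19, plus 1-day gap → day 20); P (finishes day 11, plus 1-day gap → day 12). The latest of these is day 20, so R runs day 20 to 20 + 10 = day 30.
S waits on R (finishes day 30); P (finishes day 11). The latest of these is day 30, which is the earliest S can start.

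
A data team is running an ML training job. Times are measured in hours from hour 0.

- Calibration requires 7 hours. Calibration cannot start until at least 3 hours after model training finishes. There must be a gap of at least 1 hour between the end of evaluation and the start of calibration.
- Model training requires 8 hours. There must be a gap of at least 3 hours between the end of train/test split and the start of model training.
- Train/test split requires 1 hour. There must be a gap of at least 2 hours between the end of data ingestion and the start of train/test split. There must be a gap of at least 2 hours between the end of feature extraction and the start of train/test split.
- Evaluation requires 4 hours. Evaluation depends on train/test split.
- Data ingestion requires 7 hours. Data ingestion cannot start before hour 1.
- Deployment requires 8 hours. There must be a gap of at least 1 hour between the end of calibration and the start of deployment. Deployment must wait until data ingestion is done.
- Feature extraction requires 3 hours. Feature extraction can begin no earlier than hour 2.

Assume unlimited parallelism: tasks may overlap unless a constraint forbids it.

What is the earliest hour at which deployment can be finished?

41

Feature extraction waits on its own release at hour 2, so it starts at hour 2 and finishes at 2 + 3 = hour 5.
Data ingestion waits on its own release at hour 1, so it starts at hour 1 and finishes at 1 + 7 = hour 8.
Train/test split needs all of data ingestion (finishes hour 8, plus 2-hour gap → hour 10); feature extraction (finishes hour 5, plus 2-hour gap → hour 7). That puts its earliest start at hour 10; it finishes at 10 + 1 = hour 11.
Evaluation waits on train/test split (finishes hour 11), so it starts at hour 11 and finishes at 11 + 4 = hour 15.
Model training waits on train/test split (finishes hour 11, plus 3-hour gap → hour 14), so it starts at hour 14 and finishes at 14 + 8 = hour 22.
Calibration cannot start until model training (finishes hour 22, plus 3-hour gap → hour 25); evaluation (finishes hour 15, plus 1-hour gap → hour 16). The controlling bound is hour 25, so calibration finishes at 25 + 7 = hour 32.
Deployment needs all of calibration (finishes hour 32, plus 1-hour gap → hour 33); data ingestion (finishes hour 8). That puts its earliest start at hour 33; it finishes at 33 + 8 = hour 41.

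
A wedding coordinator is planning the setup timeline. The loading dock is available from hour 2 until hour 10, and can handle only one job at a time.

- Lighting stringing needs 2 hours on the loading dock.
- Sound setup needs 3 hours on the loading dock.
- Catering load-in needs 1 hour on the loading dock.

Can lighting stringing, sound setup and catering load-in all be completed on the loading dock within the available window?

The loading dock window is 10 − 2 = 8 hours.
Running back to back, the jobs need 2 + 3 + 1 = 6 hours on the loading dock.
Since 6 ≤ 8, they fit within the window.

Yes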